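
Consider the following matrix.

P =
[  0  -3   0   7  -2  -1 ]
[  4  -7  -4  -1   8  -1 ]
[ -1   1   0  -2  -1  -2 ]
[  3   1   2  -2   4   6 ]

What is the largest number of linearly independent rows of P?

Row reduce to echelon form.
Swap R1 ↔ R2
R3 ← R3 + (1/4)·R1: [0, -3/4, -1, -9/4, 1, -9/4]
R4 ← R4 − (3/4)·R1: [0, 25/4, 5, -5/4, -2, 27/4]
R3 ← R3 − (1/4)·R2: [0, 0, -1, -4, 3/2, -2]
R4 ← R4 + (25/12)·R2: [0, 0, 5, 40/3, -37/6, 14/3]
R4 ← R4 + (5)·R3: [0, 0, 0, -20/3, 4/3, -16/3]
Echelon form has 4 nonzero rows, so rank(P) = 4.
The rank gives the maximum number of linearly independent rows: 4.

4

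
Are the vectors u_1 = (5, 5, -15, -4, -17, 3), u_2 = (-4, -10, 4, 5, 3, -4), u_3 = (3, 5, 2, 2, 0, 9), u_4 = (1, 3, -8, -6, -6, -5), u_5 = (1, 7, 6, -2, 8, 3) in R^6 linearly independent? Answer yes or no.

no

Form the matrix with these vectors as rows and row reduce.
R2 ← R2 + (4/5)·R1: [0, -6, -8, 9/5, -53/5, -8/5]
R3 ← R3 − (3/5)·R1: [0, 2, 11, 22/5, 51/5, 36/5]
R4 ← R4 − (1/5)·R1: [0, 2, -5, -26/5, -13/5, -28/5]
R5 ← R5 − (1/5)·R1: [0, 6, 9, -6/5, 57/5, 12/5]
R3 ← R3 + (1/3)·R2: [0, 0, 25/3, 5, 20/3, 20/3]
R4 ← R4 + (1/3)·R2: [0, 0, -23/3, -23/5, -92/15, -92/15]
R5 ← R5 + R2: [0, 0, 1, 3/5, 4/5, 4/5]
R4 ← R4 + (23/25)·R3: [0, 0, 0, 0, 0, 0]
R5 ← R5 − (3/25)·R3: [0, 0, 0, 0, 0, 0]
3 nonzero rows, so the 5 vectors span a space of dimension 3.
Since 3 < 5, the vectors are linearly dependent.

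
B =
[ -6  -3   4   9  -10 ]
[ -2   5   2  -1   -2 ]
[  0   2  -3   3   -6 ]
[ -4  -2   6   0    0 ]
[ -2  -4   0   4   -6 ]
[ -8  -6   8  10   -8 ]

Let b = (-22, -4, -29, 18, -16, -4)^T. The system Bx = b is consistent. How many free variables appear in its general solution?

Row reduce the augmented matrix [B | b].
R2 ← R2 − (1/3)·R1: [0, 6, 2/3, -4, 4/3, 10/3]
R4 ← R4 − (2/3)·R1: [0, 0, 10/3, -6, 20/3, 98/3]
R5 ← R5 − (1/3)·R1: [0, -3, -4/3, 1, -8/3, -26/3]
R6 ← R6 − (4/3)·R1: [0, -2, 8/3, -2, 16/3, 76/3]
R3 ← R3 − (1/3)·R2: [0, 0, -29/9, 13/3, -58/9, -271/9]
R5 ← R5 + (1/2)·R2: [0, 0, -1, -1, -2, -7]
R6 ← R6 + (1/3)·R2: [0, 0, 26/9, -10/3, 52/9, 238/9]
R4 ← R4 + (30/29)·R3: [0, 0, 0, -44/29, 0, 44/29]
R5 ← R5 − (9/29)·R3: [0, 0, 0, -68/29, 0, 68/29]
R6 ← R6 + (26/29)·R3: [0, 0, 0, 16/29, 0, -16/29]
R5 ← R5 − (17/11)·R4: [0, 0, 0, 0, 0, 0]
R6 ← R6 + (4/11)·R4: [0, 0, 0, 0, 0, 0]
The echelon form has 4 nonzero rows, and every pivot lies in the first 5 columns, so rank(B) = rank([B|b]) = 4.
The system is consistent.
Free variables = (unknowns) − (rank) = 5 − 4 = 1.

1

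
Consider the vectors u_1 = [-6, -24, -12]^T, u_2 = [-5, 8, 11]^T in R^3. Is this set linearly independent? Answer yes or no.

yes

Form the matrix with these vectors as rows and row reduce.
R2 ← R2 − (5/6)·R1: [0, 28, 21]
2 nonzero rows, so the 2 vectors span a space of dimension 2.
Since 2 = 2, the vectors are linearly independent.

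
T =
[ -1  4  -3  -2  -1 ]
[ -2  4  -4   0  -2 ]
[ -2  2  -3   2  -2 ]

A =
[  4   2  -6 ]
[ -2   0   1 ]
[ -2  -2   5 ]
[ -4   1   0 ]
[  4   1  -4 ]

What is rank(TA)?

First compute TA:
[[ -2,   1,  -1],
 [-16,   2,   4],
 [-22,   2,   7]]
Now row reduce the product.
R2 ← R2 − (8)·R1: [0, -6, 12]
R3 ← R3 − (11)·R1: [0, -9, 18]
R3 ← R3 − (3/2)·R2: [0, 0, 0]
2 nonzero rows, so rank(TA) = 2.

2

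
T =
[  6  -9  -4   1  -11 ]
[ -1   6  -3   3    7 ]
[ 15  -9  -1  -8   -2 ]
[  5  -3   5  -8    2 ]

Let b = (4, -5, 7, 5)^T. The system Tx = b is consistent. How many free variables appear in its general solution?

2

Row reduce the augmented matrix [T | b].
R2 ← R2 + (1/6)·R1: [0, 9/2, -11/3, 19/6, 31/6, -13/3]
R3 ← R3 − (5/2)·R1: [0, 27/2, 9, -21/2, 51/2, -3]
R4 ← R4 − (5/6)·R1: [0, 9/2, 25/3, -53/6, 67/6, 5/3]
R3 ← R3 − (3)·R2: [0, 0, 20, -20, 10, 10]
R4 ← R4 − R2: [0, 0, 12, -12, 6, 6]
R4 ← R4 − (3/5)·R3: [0, 0, 0, 0, 0, 0]
The echelon form has 3 nonzero rows, and every pivot lies in the first 5 columns, so rank(T) = rank([T|b]) = 3.
The system is consistent.
Free variables = (unknowns) − (rank) = 5 − 3 = 2.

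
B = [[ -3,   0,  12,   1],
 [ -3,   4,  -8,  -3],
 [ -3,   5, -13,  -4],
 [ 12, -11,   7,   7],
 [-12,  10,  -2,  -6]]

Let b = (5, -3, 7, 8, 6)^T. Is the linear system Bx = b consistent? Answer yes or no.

no

Row reduce the augmented matrix [B | b].
R2 ← R2 − R1: [0, 4, -20, -4, -8]
R3 ← R3 − R1: [0, 5, -25, -5, 2]
R4 ← R4 + (4)·R1: [0, -11, 55, 11, 28]
R5 ← R5 − (4)·R1: [0, 10, -50, -10, -14]
R3 ← R3 − (5/4)·R2: [0, 0, 0, 0, 12]
R4 ← R4 + (11/4)·R2: [0, 0, 0, 0, 6]
R5 ← R5 − (5/2)·R2: [0, 0, 0, 0, 6]
R4 ← R4 − (1/2)·R3: [0, 0, 0, 0, 0]
R5 ← R5 − (1/2)·R3: [0, 0, 0, 0, 0]
The echelon form has 3 nonzero rows; the last pivot sits in the augmented column, so rank(B) = 2 but rank([B|b]) = 3.
Since the ranks differ, the system is inconsistent.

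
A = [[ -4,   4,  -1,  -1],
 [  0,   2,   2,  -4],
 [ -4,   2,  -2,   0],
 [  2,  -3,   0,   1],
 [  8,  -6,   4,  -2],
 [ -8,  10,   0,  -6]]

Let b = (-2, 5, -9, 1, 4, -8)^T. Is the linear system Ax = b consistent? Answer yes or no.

no

Row reduce the augmented matrix [A | b].
R3 ← R3 − R1: [0, -2, -1, 1, -7]
R4 ← R4 + (1/2)·R1: [0, -1, -1/2, 1/2, 0]
R5 ← R5 + (2)·R1: [0, 2, 2, -4, 0]
R6 ← R6 − (2)·R1: [0, 2, 2, -4, -4]
R3 ← R3 + R2: [0, 0, 1, -3, -2]
R4 ← R4 + (1/2)·R2: [0, 0, 1/2, -3/2, 5/2]
R5 ← R5 − R2: [0, 0, 0, 0, -5]
R6 ← R6 − R2: [0, 0, 0, 0, -9]
R4 ← R4 − (1/2)·R3: [0, 0, 0, 0, 7/2]
R5 ← R5 + (10/7)·R4: [0, 0, 0, 0, 0]
R6 ← R6 + (18/7)·R4: [0, 0, 0, 0, 0]
The echelon form has 4 nonzero rows; the last pivot sits in the augmented column, so rank(A) = 3 but rank([A|b]) = 4.
Since the ranks differ, the system is inconsistent.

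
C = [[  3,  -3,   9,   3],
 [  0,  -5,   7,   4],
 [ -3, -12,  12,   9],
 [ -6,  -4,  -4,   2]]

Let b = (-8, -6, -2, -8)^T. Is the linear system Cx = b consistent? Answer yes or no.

Row reduce the augmented matrix [C | b].
R3 ← R3 + R1: [0, -15, 21, 12, -10]
R4 ← R4 + (2)·R1: [0, -10, 14, 8, -24]
R3 ← R3 − (3)·R2: [0, 0, 0, 0, 8]
R4 ← R4 − (2)·R2: [0, 0, 0, 0, -12]
R4 ← R4 + (3/2)·R3: [0, 0, 0, 0, 0]
The echelon form has 3 nonzero rows; the last pivot sits in the augmented column, so rank(C) = 2 but rank([C|b]) = 3.
Since the ranks differ, the system is inconsistent.

no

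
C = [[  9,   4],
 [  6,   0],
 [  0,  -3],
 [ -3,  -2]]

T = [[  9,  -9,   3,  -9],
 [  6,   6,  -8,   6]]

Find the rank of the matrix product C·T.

2

First compute CT:
[[105, -57,  -5, -57],
 [ 54, -54,  18, -54],
 [-18, -18,  24, -18],
 [-39,  15,   7,  15]]
Now row reduce the product.
R2 ← R2 − (18/35)·R1: [0, -864/35, 144/7, -864/35]
R3 ← R3 + (6/35)·R1: [0, -972/35, 162/7, -972/35]
R4 ← R4 + (13/35)·R1: [0, -216/35, 36/7, -216/35]
R3 ← R3 − (9/8)·R2: [0, 0, 0, 0]
R4 ← R4 − (1/4)·R2: [0, 0, 0, 0]
2 nonzero rows, so rank(CT) = 2.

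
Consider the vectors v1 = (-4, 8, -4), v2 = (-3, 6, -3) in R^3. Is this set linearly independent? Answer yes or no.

Form the matrix with these vectors as rows and row reduce.
R2 ← R2 − (3/4)·R1: [0, 0, 0]
1 nonzero row, so the 2 vectors span a space of dimension 1.
Since 1 < 2, the vectors are linearly dependent.

no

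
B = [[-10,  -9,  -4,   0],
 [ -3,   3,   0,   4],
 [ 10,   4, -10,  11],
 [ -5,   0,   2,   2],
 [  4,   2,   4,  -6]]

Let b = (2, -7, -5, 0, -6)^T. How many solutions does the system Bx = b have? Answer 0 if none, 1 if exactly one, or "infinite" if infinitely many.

0

Row reduce the augmented matrix [B | b].
R2 ← R2 − (3/10)·R1: [0, 57/10, 6/5, 4, -38/5]
R3 ← R3 + R1: [0, -5, -14, 11, -3]
R4 ← R4 − (1/2)·R1: [0, 9/2, 4, 2, -1]
R5 ← R5 + (2/5)·R1: [0, -8/5, 12/5, -6, -26/5]
R3 ← R3 + (50/57)·R2: [0, 0, -246/19, 827/57, -29/3]
R4 ← R4 − (15/19)·R2: [0, 0, 58/19, -22/19, 5]
R5 ← R5 + (16/57)·R2: [0, 0, 52/19, -278/57, -22/3]
R4 ← R4 + (29/123)·R3: [0, 0, 0, 835/369, 1004/369]
R5 ← R5 + (26/123)·R3: [0, 0, 0, -668/369, -3460/369]
R5 ← R5 + (4/5)·R4: [0, 0, 0, 0, -36/5]
The echelon form has 5 nonzero rows; the last pivot sits in the augmented column, so rank(B) = 4 but rank([B|b]) = 5.
Since the ranks differ, the system is inconsistent.
It has no solutions.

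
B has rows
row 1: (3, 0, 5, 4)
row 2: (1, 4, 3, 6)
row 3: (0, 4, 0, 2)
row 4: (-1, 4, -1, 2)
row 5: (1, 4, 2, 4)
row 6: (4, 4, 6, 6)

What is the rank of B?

Row reduce to echelon form.
R2 ← R2 − (1/3)·R1: [0, 4, 4/3, 14/3]
R4 ← R4 + (1/3)·R1: [0, 4, 2/3, 10/3]
R5 ← R5 − (1/3)·R1: [0, 4, 1/3, 8/3]
R6 ← R6 − (4/3)·R1: [0, 4, -2/3, 2/3]
R3 ← R3 − R2: [0, 0, -4/3, -8/3]
R4 ← R4 − R2: [0, 0, -2/3, -4/3]
R5 ← R5 − R2: [0, 0, -1, -2]
R6 ← R6 − R2: [0, 0, -2, -4]
R4 ← R4 − (1/2)·R3: [0, 0, 0, 0]
R5 ← R5 − (3/4)·R3: [0, 0, 0, 0]
R6 ← R6 − (3/2)·R3: [0, 0, 0, 0]
Echelon form has 3 nonzero rows, so rank(B) = 3.

3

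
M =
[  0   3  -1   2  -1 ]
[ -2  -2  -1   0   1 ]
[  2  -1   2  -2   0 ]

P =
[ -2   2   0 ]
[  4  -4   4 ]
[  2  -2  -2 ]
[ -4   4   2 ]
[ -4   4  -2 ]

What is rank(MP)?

2

First compute MP:
[[  6,  -6,  20],
 [-10,  10,  -8],
 [  4,  -4, -12]]
Now row reduce the product.
R2 ← R2 + (5/3)·R1: [0, 0, 76/3]
R3 ← R3 − (2/3)·R1: [0, 0, -76/3]
R3 ← R3 + R2: [0, 0, 0]
2 nonzero rows, so rank(MP) = 2.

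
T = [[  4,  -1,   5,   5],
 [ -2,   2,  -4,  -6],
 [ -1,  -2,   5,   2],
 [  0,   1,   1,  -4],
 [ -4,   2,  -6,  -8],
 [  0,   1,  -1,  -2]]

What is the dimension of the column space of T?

4

Row reduce to echelon form.
R2 ← R2 + (1/2)·R1: [0, 3/2, -3/2, -7/2]
R3 ← R3 + (1/4)·R1: [0, -9/4, 25/4, 13/4]
R5 ← R5 + R1: [0, 1, -1, -3]
R3 ← R3 + (3/2)·R2: [0, 0, 4, -2]
R4 ← R4 − (2/3)·R2: [0, 0, 2, -5/3]
R5 ← R5 − (2/3)·R2: [0, 0, 0, -2/3]
R6 ← R6 − (2/3)·R2: [0, 0, 0, 1/3]
R4 ← R4 − (1/2)·R3: [0, 0, 0, -2/3]
R5 ← R5 − R4: [0, 0, 0, 0]
R6 ← R6 + (1/2)·R4: [0, 0, 0, 0]
Echelon form has 4 nonzero rows, so rank(T) = 4.
The column space has dimension equal to the rank: 4.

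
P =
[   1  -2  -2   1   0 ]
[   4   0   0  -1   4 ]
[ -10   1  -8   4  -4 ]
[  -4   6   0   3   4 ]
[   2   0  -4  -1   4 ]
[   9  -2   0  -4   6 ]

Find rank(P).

4

Row reduce to echelon form.
R2 ← R2 − (4)·R1: [0, 8, 8, -5, 4]
R3 ← R3 + (10)·R1: [0, -19, -28, 14, -4]
R4 ← R4 + (4)·R1: [0, -2, -8, 7, 4]
R5 ← R5 − (2)·R1: [0, 4, 0, -3, 4]
R6 ← R6 − (9)·R1: [0, 16, 18, -13, 6]
R3 ← R3 + (19/8)·R2: [0, 0, -9, 17/8, 11/2]
R4 ← R4 + (1/4)·R2: [0, 0, -6, 23/4, 5]
R5 ← R5 − (1/2)·R2: [0, 0, -4, -1/2, 2]
R6 ← R6 − (2)·R2: [0, 0, 2, -3, -2]
R4 ← R4 − (2/3)·R3: [0, 0, 0, 13/3, 4/3]
R5 ← R5 − (4/9)·R3: [0, 0, 0, -13/9, -4/9]
R6 ← R6 + (2/9)·R3: [0, 0, 0, -91/36, -7/9]
R5 ← R5 + (1/3)·R4: [0, 0, 0, 0, 0]
R6 ← R6 + (7/12)·R4: [0, 0, 0, 0, 0]
Echelon form has 4 nonzero rows, so rank(P) = 4.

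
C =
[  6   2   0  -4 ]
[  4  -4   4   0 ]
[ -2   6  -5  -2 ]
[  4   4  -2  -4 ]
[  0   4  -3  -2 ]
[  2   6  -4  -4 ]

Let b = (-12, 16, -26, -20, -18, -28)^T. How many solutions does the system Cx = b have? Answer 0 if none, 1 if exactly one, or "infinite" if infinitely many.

Row reduce the augmented matrix [C | b].
R2 ← R2 − (2/3)·R1: [0, -16/3, 4, 8/3, 24]
R3 ← R3 + (1/3)·R1: [0, 20/3, -5, -10/3, -30]
R4 ← R4 − (2/3)·R1: [0, 8/3, -2, -4/3, -12]
R6 ← R6 − (1/3)·R1: [0, 16/3, -4, -8/3, -24]
R3 ← R3 + (5/4)·R2: [0, 0, 0, 0, 0]
R4 ← R4 + (1/2)·R2: [0, 0, 0, 0, 0]
R5 ← R5 + (3/4)·R2: [0, 0, 0, 0, 0]
R6 ← R6 + R2: [0, 0, 0, 0, 0]
The echelon form has 2 nonzero rows, and every pivot lies in the first 4 columns, so rank(C) = rank([C|b]) = 2.
The system is consistent.
rank = 2 < 4 unknowns, so there are infinitely many solutions.

infinite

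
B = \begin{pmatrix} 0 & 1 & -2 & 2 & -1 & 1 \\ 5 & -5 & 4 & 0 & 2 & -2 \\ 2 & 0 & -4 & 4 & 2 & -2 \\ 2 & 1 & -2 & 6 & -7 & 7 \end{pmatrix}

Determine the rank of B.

Row reduce to echelon form.
Swap R1 ↔ R2
R3 ← R3 − (2/5)·R1: [0, 2, -28/5, 4, 6/5, -6/5]
R4 ← R4 − (2/5)·R1: [0, 3, -18/5, 6, -39/5, 39/5]
R3 ← R3 − (2)·R2: [0, 0, -8/5, 0, 16/5, -16/5]
R4 ← R4 − (3)·R2: [0, 0, 12/5, 0, -24/5, 24/5]
R4 ← R4 + (3/2)·R3: [0, 0, 0, 0, 0, 0]
Echelon form has 3 nonzero rows, so rank(B) = 3.

3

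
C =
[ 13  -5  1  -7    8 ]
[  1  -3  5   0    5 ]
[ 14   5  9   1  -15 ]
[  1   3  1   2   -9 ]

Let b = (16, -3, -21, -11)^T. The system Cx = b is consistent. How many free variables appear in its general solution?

Row reduce the augmented matrix [C | b].
R2 ← R2 − (1/13)·R1: [0, -34/13, 64/13, 7/13, 57/13, -55/13]
R3 ← R3 − (14/13)·R1: [0, 135/13, 103/13, 111/13, -307/13, -497/13]
R4 ← R4 − (1/13)·R1: [0, 44/13, 12/13, 33/13, -125/13, -159/13]
R3 ← R3 + (135/34)·R2: [0, 0, 467/17, 363/34, -211/34, -1871/34]
R4 ← R4 + (22/17)·R2: [0, 0, 124/17, 55/17, -67/17, -301/17]
R4 ← R4 − (124/467)·R3: [0, 0, 0, 187/467, -1071/467, -1445/467]
The echelon form has 4 nonzero rows, and every pivot lies in the first 5 columns, so rank(C) = rank([C|b]) = 4.
The system is consistent.
Free variables = (unknowns) − (rank) = 5 − 4 = 1.

1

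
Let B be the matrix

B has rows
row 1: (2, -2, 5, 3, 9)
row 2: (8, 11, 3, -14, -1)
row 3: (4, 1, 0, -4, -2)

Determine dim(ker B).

Row reduce to echelon form.
R2 ← R2 − (4)·R1: [0, 19, -17, -26, -37]
R3 ← R3 − (2)·R1: [0, 5, -10, -10, -20]
R3 ← R3 − (5/19)·R2: [0, 0, -105/19, -60/19, -195/19]
3 nonzero rows, so rank(B) = 3.
B has 5 columns; by rank–nullity, nullity = 5 − 3 = 2.

2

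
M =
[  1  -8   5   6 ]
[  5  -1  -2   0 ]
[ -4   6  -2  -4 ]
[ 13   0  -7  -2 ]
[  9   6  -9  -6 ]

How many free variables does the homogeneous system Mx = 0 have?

2

Row reduce to echelon form.
R2 ← R2 − (5)·R1: [0, 39, -27, -30]
R3 ← R3 + (4)·R1: [0, -26, 18, 20]
R4 ← R4 − (13)·R1: [0, 104, -72, -80]
R5 ← R5 − (9)·R1: [0, 78, -54, -60]
R3 ← R3 + (2/3)·R2: [0, 0, 0, 0]
R4 ← R4 − (8/3)·R2: [0, 0, 0, 0]
R5 ← R5 − (2)·R2: [0, 0, 0, 0]
2 nonzero rows, so rank(M) = 2.
M has 4 columns; by rank–nullity, nullity = 4 − 2 = 2.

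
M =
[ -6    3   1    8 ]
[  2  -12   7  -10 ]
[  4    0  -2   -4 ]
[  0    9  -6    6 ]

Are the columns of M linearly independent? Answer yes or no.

no

Row reduce M to echelon form.
R2 ← R2 + (1/3)·R1: [0, -11, 22/3, -22/3]
R3 ← R3 + (2/3)·R1: [0, 2, -4/3, 4/3]
R3 ← R3 + (2/11)·R2: [0, 0, 0, 0]
R4 ← R4 + (9/11)·R2: [0, 0, 0, 0]
2 pivots among 4 columns.
Only 2 < 4 pivot columns, so the columns are linearly dependent.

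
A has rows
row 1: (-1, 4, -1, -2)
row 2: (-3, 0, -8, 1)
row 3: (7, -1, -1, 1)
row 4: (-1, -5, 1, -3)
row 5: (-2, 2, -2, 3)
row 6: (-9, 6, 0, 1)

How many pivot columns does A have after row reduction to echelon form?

4

Row reduce to echelon form.
R2 ← R2 − (3)·R1: [0, -12, -5, 7]
R3 ← R3 + (7)·R1: [0, 27, -8, -13]
R4 ← R4 − R1: [0, -9, 2, -1]
R5 ← R5 − (2)·R1: [0, -6, 0, 7]
R6 ← R6 − (9)·R1: [0, -30, 9, 19]
R3 ← R3 + (9/4)·R2: [0, 0, -77/4, 11/4]
R4 ← R4 − (3/4)·R2: [0, 0, 23/4, -25/4]
R5 ← R5 − (1/2)·R2: [0, 0, 5/2, 7/2]
R6 ← R6 − (5/2)·R2: [0, 0, 43/2, 3/2]
R4 ← R4 + (23/77)·R3: [0, 0, 0, -38/7]
R5 ← R5 + (10/77)·R3: [0, 0, 0, 27/7]
R6 ← R6 + (86/77)·R3: [0, 0, 0, 32/7]
R5 ← R5 + (27/38)·R4: [0, 0, 0, 0]
R6 ← R6 + (16/19)·R4: [0, 0, 0, 0]
Echelon form has 4 nonzero rows, so rank(A) = 4.
Each nonzero row contributes one pivot column: 4 pivot columns.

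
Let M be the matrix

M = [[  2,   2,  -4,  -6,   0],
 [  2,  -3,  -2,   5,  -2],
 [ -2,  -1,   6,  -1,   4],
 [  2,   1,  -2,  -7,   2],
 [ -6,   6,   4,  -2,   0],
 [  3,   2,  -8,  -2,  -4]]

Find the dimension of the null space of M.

2

Row reduce to echelon form.
R2 ← R2 − R1: [0, -5, 2, 11, -2]
R3 ← R3 + R1: [0, 1, 2, -7, 4]
R4 ← R4 − R1: [0, -1, 2, -1, 2]
R5 ← R5 + (3)·R1: [0, 12, -8, -20, 0]
R6 ← R6 − (3/2)·R1: [0, -1, -2, 7, -4]
R3 ← R3 + (1/5)·R2: [0, 0, 12/5, -24/5, 18/5]
R4 ← R4 − (1/5)·R2: [0, 0, 8/5, -16/5, 12/5]
R5 ← R5 + (12/5)·R2: [0, 0, -16/5, 32/5, -24/5]
R6 ← R6 − (1/5)·R2: [0, 0, -12/5, 24/5, -18/5]
R4 ← R4 − (2/3)·R3: [0, 0, 0, 0, 0]
R5 ← R5 + (4/3)·R3: [0, 0, 0, 0, 0]
R6 ← R6 + R3: [0, 0, 0, 0, 0]
3 nonzero rows, so rank(M) = 3.
M has 5 columns; by rank–nullity, nullity = 5 − 3 = 2.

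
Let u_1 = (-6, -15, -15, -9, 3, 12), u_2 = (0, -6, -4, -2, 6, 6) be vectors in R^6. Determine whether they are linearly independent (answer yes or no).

yes

Form the matrix with these vectors as rows and row reduce.
2 nonzero rows, so the 2 vectors span a space of dimension 2.
Since 2 = 2, the vectors are linearly independent.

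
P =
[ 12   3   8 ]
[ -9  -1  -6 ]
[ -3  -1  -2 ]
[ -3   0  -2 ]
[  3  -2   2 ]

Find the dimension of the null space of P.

Row reduce to echelon form.
R2 ← R2 + (3/4)·R1: [0, 5/4, 0]
R3 ← R3 + (1/4)·R1: [0, -1/4, 0]
R4 ← R4 + (1/4)·R1: [0, 3/4, 0]
R5 ← R5 − (1/4)·R1: [0, -11/4, 0]
R3 ← R3 + (1/5)·R2: [0, 0, 0]
R4 ← R4 − (3/5)·R2: [0, 0, 0]
R5 ← R5 + (11/5)·R2: [0, 0, 0]
2 nonzero rows, so rank(P) = 2.
P has 3 columns; by rank–nullity, nullity = 3 − 2 = 1.

1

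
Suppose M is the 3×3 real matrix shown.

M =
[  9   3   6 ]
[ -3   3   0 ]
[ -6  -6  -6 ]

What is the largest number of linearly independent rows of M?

2

Row reduce to echelon form.
R2 ← R2 + (1/3)·R1: [0, 4, 2]
R3 ← R3 + (2/3)·R1: [0, -4, -2]
R3 ← R3 + R2: [0, 0, 0]
Echelon form has 2 nonzero rows, so rank(M) = 2.
The rank gives the maximum number of linearly independent rows: 2.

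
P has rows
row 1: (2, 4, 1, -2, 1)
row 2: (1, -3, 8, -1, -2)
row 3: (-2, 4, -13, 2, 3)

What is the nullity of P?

Row reduce to echelon form.
R2 ← R2 − (1/2)·R1: [0, -5, 15/2, 0, -5/2]
R3 ← R3 + R1: [0, 8, -12, 0, 4]
R3 ← R3 + (8/5)·R2: [0, 0, 0, 0, 0]
2 nonzero rows, so rank(P) = 2.
P has 5 columns; by rank–nullity, nullity = 5 − 2 = 3.

3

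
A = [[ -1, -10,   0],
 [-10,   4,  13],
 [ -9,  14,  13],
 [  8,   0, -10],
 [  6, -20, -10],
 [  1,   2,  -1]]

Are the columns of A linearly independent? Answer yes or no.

no

Row reduce A to echelon form.
R2 ← R2 − (10)·R1: [0, 104, 13]
R3 ← R3 − (9)·R1: [0, 104, 13]
R4 ← R4 + (8)·R1: [0, -80, -10]
R5 ← R5 + (6)·R1: [0, -80, -10]
R6 ← R6 + R1: [0, -8, -1]
R3 ← R3 − R2: [0, 0, 0]
R4 ← R4 + (10/13)·R2: [0, 0, 0]
R5 ← R5 + (10/13)·R2: [0, 0, 0]
R6 ← R6 + (1/13)·R2: [0, 0, 0]
2 pivots among 3 columns.
Only 2 < 3 pivot columns, so the columns are linearly dependent.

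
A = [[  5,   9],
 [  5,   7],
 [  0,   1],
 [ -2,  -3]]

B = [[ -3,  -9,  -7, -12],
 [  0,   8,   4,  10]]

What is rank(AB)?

2

First compute AB:
[[-15,  27,   1,  30],
 [-15,  11,  -7,  10],
 [  0,   8,   4,  10],
 [  6,  -6,   2,  -6]]
Now row reduce the product.
R2 ← R2 − R1: [0, -16, -8, -20]
R4 ← R4 + (2/5)·R1: [0, 24/5, 12/5, 6]
R3 ← R3 + (1/2)·R2: [0, 0, 0, 0]
R4 ← R4 + (3/10)·R2: [0, 0, 0, 0]
2 nonzero rows, so rank(AB) = 2.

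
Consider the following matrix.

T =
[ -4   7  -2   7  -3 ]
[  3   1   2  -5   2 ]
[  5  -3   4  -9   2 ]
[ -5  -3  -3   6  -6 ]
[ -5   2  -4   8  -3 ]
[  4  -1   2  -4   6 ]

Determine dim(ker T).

Row reduce to echelon form.
R2 ← R2 + (3/4)·R1: [0, 25/4, 1/2, 1/4, -1/4]
R3 ← R3 + (5/4)·R1: [0, 23/4, 3/2, -1/4, -7/4]
R4 ← R4 − (5/4)·R1: [0, -47/4, -1/2, -11/4, -9/4]
R5 ← R5 − (5/4)·R1: [0, -27/4, -3/2, -3/4, 3/4]
R6 ← R6 + R1: [0, 6, 0, 3, 3]
R3 ← R3 − (23/25)·R2: [0, 0, 26/25, -12/25, -38/25]
R4 ← R4 + (47/25)·R2: [0, 0, 11/25, -57/25, -68/25]
R5 ← R5 + (27/25)·R2: [0, 0, -24/25, -12/25, 12/25]
R6 ← R6 − (24/25)·R2: [0, 0, -12/25, 69/25, 81/25]
R4 ← R4 − (11/26)·R3: [0, 0, 0, -27/13, -27/13]
R5 ← R5 + (12/13)·R3: [0, 0, 0, -12/13, -12/13]
R6 ← R6 + (6/13)·R3: [0, 0, 0, 33/13, 33/13]
R5 ← R5 − (4/9)·R4: [0, 0, 0, 0, 0]
R6 ← R6 + (11/9)·R4: [0, 0, 0, 0, 0]
4 nonzero rows, so rank(T) = 4.
T has 5 columns; by rank–nullity, nullity = 5 − 4 = 1.

1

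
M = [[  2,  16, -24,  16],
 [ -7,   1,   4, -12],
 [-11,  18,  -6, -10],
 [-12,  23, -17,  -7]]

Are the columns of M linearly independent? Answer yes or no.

Row reduce M to echelon form.
R2 ← R2 + (7/2)·R1: [0, 57, -80, 44]
R3 ← R3 + (11/2)·R1: [0, 106, -138, 78]
R4 ← R4 + (6)·R1: [0, 119, -161, 89]
R3 ← R3 − (106/57)·R2: [0, 0, 614/57, -218/57]
R4 ← R4 − (119/57)·R2: [0, 0, 343/57, -163/57]
R4 ← R4 − (343/614)·R3: [0, 0, 0, -222/307]
4 pivots among 4 columns.
Every column is a pivot column, so the columns are linearly independent.

yes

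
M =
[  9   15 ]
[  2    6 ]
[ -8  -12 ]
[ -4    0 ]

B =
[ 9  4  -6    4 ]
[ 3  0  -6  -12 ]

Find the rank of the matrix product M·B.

2

First compute MB:
[[126,  36, -144, -144],
 [ 36,   8, -48, -64],
 [-108, -32, 120, 112],
 [-36, -16,  24, -16]]
Now row reduce the product.
R2 ← R2 − (2/7)·R1: [0, -16/7, -48/7, -160/7]
R3 ← R3 + (6/7)·R1: [0, -8/7, -24/7, -80/7]
R4 ← R4 + (2/7)·R1: [0, -40/7, -120/7, -400/7]
R3 ← R3 − (1/2)·R2: [0, 0, 0, 0]
R4 ← R4 − (5/2)·R2: [0, 0, 0, 0]
2 nonzero rows, so rank(MB) = 2.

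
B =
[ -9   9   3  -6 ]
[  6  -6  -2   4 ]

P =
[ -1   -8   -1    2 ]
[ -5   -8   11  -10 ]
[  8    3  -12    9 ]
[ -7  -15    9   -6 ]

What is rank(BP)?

First compute BP:
[[ 30,  99,  18, -45],
 [-20, -66, -12,  30]]
Now row reduce the product.
R2 ← R2 + (2/3)·R1: [0, 0, 0, 0]
1 nonzero row, so rank(BP) = 1.

1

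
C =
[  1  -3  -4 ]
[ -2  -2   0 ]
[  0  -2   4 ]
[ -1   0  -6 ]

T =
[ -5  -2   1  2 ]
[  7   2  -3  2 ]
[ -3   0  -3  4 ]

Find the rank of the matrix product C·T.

First compute CT:
[[-14,  -8,  22, -20],
 [ -4,   0,   4,  -8],
 [-26,  -4,  -6,  12],
 [ 23,   2,  17, -26]]
Now row reduce the product.
R2 ← R2 − (2/7)·R1: [0, 16/7, -16/7, -16/7]
R3 ← R3 − (13/7)·R1: [0, 76/7, -328/7, 344/7]
R4 ← R4 + (23/14)·R1: [0, -78/7, 372/7, -412/7]
R3 ← R3 − (19/4)·R2: [0, 0, -36, 60]
R4 ← R4 + (39/8)·R2: [0, 0, 42, -70]
R4 ← R4 + (7/6)·R3: [0, 0, 0, 0]
3 nonzero rows, so rank(CT) = 3.

3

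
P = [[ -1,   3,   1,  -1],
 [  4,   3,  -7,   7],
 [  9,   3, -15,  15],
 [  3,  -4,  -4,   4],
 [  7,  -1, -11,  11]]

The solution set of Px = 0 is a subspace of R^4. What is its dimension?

Row reduce to echelon form.
R2 ← R2 + (4)·R1: [0, 15, -3, 3]
R3 ← R3 + (9)·R1: [0, 30, -6, 6]
R4 ← R4 + (3)·R1: [0, 5, -1, 1]
R5 ← R5 + (7)·R1: [0, 20, -4, 4]
R3 ← R3 − (2)·R2: [0, 0, 0, 0]
R4 ← R4 − (1/3)·R2: [0, 0, 0, 0]
R5 ← R5 − (4/3)·R2: [0, 0, 0, 0]
2 nonzero rows, so rank(P) = 2.
P has 4 columns; by rank–nullity, nullity = 4 − 2 = 2.

2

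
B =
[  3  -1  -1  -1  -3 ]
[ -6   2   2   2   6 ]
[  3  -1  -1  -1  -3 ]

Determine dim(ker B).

4

Row reduce to echelon form.
R2 ← R2 + (2)·R1: [0, 0, 0, 0, 0]
R3 ← R3 − R1: [0, 0, 0, 0, 0]
1 nonzero row, so rank(B) = 1.
B has 5 columns; by rank–nullity, nullity = 5 − 1 = 4.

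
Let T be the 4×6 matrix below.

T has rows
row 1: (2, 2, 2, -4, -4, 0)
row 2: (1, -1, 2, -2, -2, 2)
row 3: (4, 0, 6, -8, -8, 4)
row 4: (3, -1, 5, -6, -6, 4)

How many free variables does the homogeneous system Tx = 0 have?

Row reduce to echelon form.
R2 ← R2 − (1/2)·R1: [0, -2, 1, 0, 0, 2]
R3 ← R3 − (2)·R1: [0, -4, 2, 0, 0, 4]
R4 ← R4 − (3/2)·R1: [0, -4, 2, 0, 0, 4]
R3 ← R3 − (2)·R2: [0, 0, 0, 0, 0, 0]
R4 ← R4 − (2)·R2: [0, 0, 0, 0, 0, 0]
2 nonzero rows, so rank(T) = 2.
T has 6 columns; by rank–nullity, nullity = 6 − 2 = 4.

4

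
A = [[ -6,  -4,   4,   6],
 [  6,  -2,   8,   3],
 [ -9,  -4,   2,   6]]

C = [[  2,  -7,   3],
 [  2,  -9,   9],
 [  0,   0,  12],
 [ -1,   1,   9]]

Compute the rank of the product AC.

2

First compute AC:
[[-26,  84,  48],
 [  5, -21, 123],
 [-32, 105,  15]]
Now row reduce the product.
R2 ← R2 + (5/26)·R1: [0, -63/13, 1719/13]
R3 ← R3 − (16/13)·R1: [0, 21/13, -573/13]
R3 ← R3 + (1/3)·R2: [0, 0, 0]
2 nonzero rows, so rank(AC) = 2.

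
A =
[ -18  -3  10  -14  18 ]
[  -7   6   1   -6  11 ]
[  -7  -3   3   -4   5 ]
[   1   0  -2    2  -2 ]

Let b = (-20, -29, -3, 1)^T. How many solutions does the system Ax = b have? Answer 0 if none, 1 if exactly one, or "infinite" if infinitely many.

infinite

Row reduce the augmented matrix [A | b].
R2 ← R2 − (7/18)·R1: [0, 43/6, -26/9, -5/9, 4, -191/9]
R3 ← R3 − (7/18)·R1: [0, -11/6, -8/9, 13/9, -2, 43/9]
R4 ← R4 + (1/18)·R1: [0, -1/6, -13/9, 11/9, -1, -1/9]
R3 ← R3 + (11/43)·R2: [0, 0, -70/43, 56/43, -42/43, -28/43]
R4 ← R4 + (1/43)·R2: [0, 0, -65/43, 52/43, -39/43, -26/43]
R4 ← R4 − (13/14)·R3: [0, 0, 0, 0, 0, 0]
The echelon form has 3 nonzero rows, and every pivot lies in the first 5 columns, so rank(A) = rank([A|b]) = 3.
The system is consistent.
rank = 3 < 5 unknowns, so there are infinitely many solutions.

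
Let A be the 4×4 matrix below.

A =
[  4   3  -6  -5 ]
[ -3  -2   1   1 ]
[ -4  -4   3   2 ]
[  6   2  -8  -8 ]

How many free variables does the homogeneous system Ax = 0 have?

1

Row reduce to echelon form.
R2 ← R2 + (3/4)·R1: [0, 1/4, -7/2, -11/4]
R3 ← R3 + R1: [0, -1, -3, -3]
R4 ← R4 − (3/2)·R1: [0, -5/2, 1, -1/2]
R3 ← R3 + (4)·R2: [0, 0, -17, -14]
R4 ← R4 + (10)·R2: [0, 0, -34, -28]
R4 ← R4 − (2)·R3: [0, 0, 0, 0]
3 nonzero rows, so rank(A) = 3.
A has 4 columns; by rank–nullity, nullity = 4 − 3 = 1.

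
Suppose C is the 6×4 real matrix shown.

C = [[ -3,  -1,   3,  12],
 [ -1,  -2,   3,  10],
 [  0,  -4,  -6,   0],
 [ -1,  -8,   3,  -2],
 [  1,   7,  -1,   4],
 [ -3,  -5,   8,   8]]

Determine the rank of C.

Row reduce to echelon form.
R2 ← R2 − (1/3)·R1: [0, -5/3, 2, 6]
R4 ← R4 − (1/3)·R1: [0, -23/3, 2, -6]
R5 ← R5 + (1/3)·R1: [0, 20/3, 0, 8]
R6 ← R6 − R1: [0, -4, 5, -4]
R3 ← R3 − (12/5)·R2: [0, 0, -54/5, -72/5]
R4 ← R4 − (23/5)·R2: [0, 0, -36/5, -168/5]
R5 ← R5 + (4)·R2: [0, 0, 8, 32]
R6 ← R6 − (12/5)·R2: [0, 0, 1/5, -92/5]
R4 ← R4 − (2/3)·R3: [0, 0, 0, -24]
R5 ← R5 + (20/27)·R3: [0, 0, 0, 64/3]
R6 ← R6 + (1/54)·R3: [0, 0, 0, -56/3]
R5 ← R5 + (8/9)·R4: [0, 0, 0, 0]
R6 ← R6 − (7/9)·R4: [0, 0, 0, 0]
Echelon form has 4 nonzero rows, so rank(C) = 4.

4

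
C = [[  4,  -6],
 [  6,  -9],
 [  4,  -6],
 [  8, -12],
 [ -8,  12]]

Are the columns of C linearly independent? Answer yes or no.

Row reduce C to echelon form.
R2 ← R2 − (3/2)·R1: [0, 0]
R3 ← R3 − R1: [0, 0]
R4 ← R4 − (2)·R1: [0, 0]
R5 ← R5 + (2)·R1: [0, 0]
1 pivot among 2 columns.
Only 1 < 2 pivot columns, so the columns are linearly dependent.

no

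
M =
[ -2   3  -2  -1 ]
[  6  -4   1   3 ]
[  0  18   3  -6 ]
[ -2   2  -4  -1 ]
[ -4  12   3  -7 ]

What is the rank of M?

Row reduce to echelon form.
R2 ← R2 + (3)·R1: [0, 5, -5, 0]
R4 ← R4 − R1: [0, -1, -2, 0]
R5 ← R5 − (2)·R1: [0, 6, 7, -5]
R3 ← R3 − (18/5)·R2: [0, 0, 21, -6]
R4 ← R4 + (1/5)·R2: [0, 0, -3, 0]
R5 ← R5 − (6/5)·R2: [0, 0, 13, -5]
R4 ← R4 + (1/7)·R3: [0, 0, 0, -6/7]
R5 ← R5 − (13/21)·R3: [0, 0, 0, -9/7]
R5 ← R5 − (3/2)·R4: [0, 0, 0, 0]
Echelon form has 4 nonzero rows, so rank(M) = 4.

4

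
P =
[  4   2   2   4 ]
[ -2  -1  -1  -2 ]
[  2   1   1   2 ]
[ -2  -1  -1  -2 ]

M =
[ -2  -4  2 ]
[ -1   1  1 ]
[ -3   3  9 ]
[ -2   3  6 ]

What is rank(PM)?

First compute PM:
[[-24,   4,  52],
 [ 12,  -2, -26],
 [-12,   2,  26],
 [ 12,  -2, -26]]
Now row reduce the product.
R2 ← R2 + (1/2)·R1: [0, 0, 0]
R3 ← R3 − (1/2)·R1: [0, 0, 0]
R4 ← R4 + (1/2)·R1: [0, 0, 0]
1 nonzero row, so rank(PM) = 1.

1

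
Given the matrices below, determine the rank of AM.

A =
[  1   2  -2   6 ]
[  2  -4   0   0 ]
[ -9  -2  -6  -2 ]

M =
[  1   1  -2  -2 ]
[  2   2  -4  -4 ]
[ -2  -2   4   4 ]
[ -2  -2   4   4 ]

1

First compute AM:
[[ -3,  -3,   6,   6],
 [ -6,  -6,  12,  12],
 [  3,   3,  -6,  -6]]
Now row reduce the product.
R2 ← R2 − (2)·R1: [0, 0, 0, 0]
R3 ← R3 + R1: [0, 0, 0, 0]
1 nonzero row, so rank(AM) = 1.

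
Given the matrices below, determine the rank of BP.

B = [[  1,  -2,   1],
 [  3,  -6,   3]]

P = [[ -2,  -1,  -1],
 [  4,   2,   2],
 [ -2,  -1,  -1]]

1

First compute BP:
[[-12,  -6,  -6],
 [-36, -18, -18]]
Now row reduce the product.
R2 ← R2 − (3)·R1: [0, 0, 0]
1 nonzero row, so rank(BP) = 1.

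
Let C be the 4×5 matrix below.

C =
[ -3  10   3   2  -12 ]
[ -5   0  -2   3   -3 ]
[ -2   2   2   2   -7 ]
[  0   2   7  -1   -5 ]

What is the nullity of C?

1

Row reduce to echelon form.
R2 ← R2 − (5/3)·R1: [0, -50/3, -7, -1/3, 17]
R3 ← R3 − (2/3)·R1: [0, -14/3, 0, 2/3, 1]
R3 ← R3 − (7/25)·R2: [0, 0, 49/25, 19/25, -94/25]
R4 ← R4 + (3/25)·R2: [0, 0, 154/25, -26/25, -74/25]
R4 ← R4 − (22/7)·R3: [0, 0, 0, -24/7, 62/7]
4 nonzero rows, so rank(C) = 4.
C has 5 columns; by rank–nullity, nullity = 5 − 4 = 1.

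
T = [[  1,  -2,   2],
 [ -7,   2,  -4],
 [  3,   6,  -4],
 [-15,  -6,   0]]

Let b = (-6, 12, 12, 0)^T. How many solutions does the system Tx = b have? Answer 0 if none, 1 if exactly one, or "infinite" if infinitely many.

infinite

Row reduce the augmented matrix [T | b].
R2 ← R2 + (7)·R1: [0, -12, 10, -30]
R3 ← R3 − (3)·R1: [0, 12, -10, 30]
R4 ← R4 + (15)·R1: [0, -36, 30, -90]
R3 ← R3 + R2: [0, 0, 0, 0]
R4 ← R4 − (3)·R2: [0, 0, 0, 0]
The echelon form has 2 nonzero rows, and every pivot lies in the first 3 columns, so rank(T) = rank([T|b]) = 2.
The system is consistent.
rank = 2 < 3 unknowns, so there are infinitely many solutions.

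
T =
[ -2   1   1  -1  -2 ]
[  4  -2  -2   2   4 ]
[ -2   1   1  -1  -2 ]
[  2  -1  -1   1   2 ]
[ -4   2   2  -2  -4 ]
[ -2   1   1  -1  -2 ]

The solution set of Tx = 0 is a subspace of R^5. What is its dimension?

4

Row reduce to echelon form.
R2 ← R2 + (2)·R1: [0, 0, 0, 0, 0]
R3 ← R3 − R1: [0, 0, 0, 0, 0]
R4 ← R4 + R1: [0, 0, 0, 0, 0]
R5 ← R5 − (2)·R1: [0, 0, 0, 0, 0]
R6 ← R6 − R1: [0, 0, 0, 0, 0]
1 nonzero row, so rank(T) = 1.
T has 5 columns; by rank–nullity, nullity = 5 − 1 = 4.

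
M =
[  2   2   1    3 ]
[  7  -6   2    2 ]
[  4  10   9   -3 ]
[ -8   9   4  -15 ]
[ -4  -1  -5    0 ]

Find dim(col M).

Row reduce to echelon form.
R2 ← R2 − (7/2)·R1: [0, -13, -3/2, -17/2]
R3 ← R3 − (2)·R1: [0, 6, 7, -9]
R4 ← R4 + (4)·R1: [0, 17, 8, -3]
R5 ← R5 + (2)·R1: [0, 3, -3, 6]
R3 ← R3 + (6/13)·R2: [0, 0, 82/13, -168/13]
R4 ← R4 + (17/13)·R2: [0, 0, 157/26, -367/26]
R5 ← R5 + (3/13)·R2: [0, 0, -87/26, 105/26]
R4 ← R4 − (157/164)·R3: [0, 0, 0, -143/82]
R5 ← R5 + (87/164)·R3: [0, 0, 0, -231/82]
R5 ← R5 − (21/13)·R4: [0, 0, 0, 0]
Echelon form has 4 nonzero rows, so rank(M) = 4.
The column space has dimension equal to the rank: 4.

4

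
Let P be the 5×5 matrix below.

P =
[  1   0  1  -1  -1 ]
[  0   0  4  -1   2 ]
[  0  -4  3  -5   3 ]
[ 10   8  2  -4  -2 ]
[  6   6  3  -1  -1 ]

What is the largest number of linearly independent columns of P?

5

Row reduce to echelon form.
R4 ← R4 − (10)·R1: [0, 8, -8, 6, 8]
R5 ← R5 − (6)·R1: [0, 6, -3, 5, 5]
Swap R2 ↔ R3
R4 ← R4 + (2)·R2: [0, 0, -2, -4, 14]
R5 ← R5 + (3/2)·R2: [0, 0, 3/2, -5/2, 19/2]
R4 ← R4 + (1/2)·R3: [0, 0, 0, -9/2, 15]
R5 ← R5 − (3/8)·R3: [0, 0, 0, -17/8, 35/4]
R5 ← R5 − (17/36)·R4: [0, 0, 0, 0, 5/3]
Echelon form has 5 nonzero rows, so rank(P) = 5.
The rank gives the maximum number of linearly independent columns: 5.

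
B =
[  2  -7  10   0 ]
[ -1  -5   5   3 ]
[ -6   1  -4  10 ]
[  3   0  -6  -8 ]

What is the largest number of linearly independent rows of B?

4

Row reduce to echelon form.
R2 ← R2 + (1/2)·R1: [0, -17/2, 10, 3]
R3 ← R3 + (3)·R1: [0, -20, 26, 10]
R4 ← R4 − (3/2)·R1: [0, 21/2, -21, -8]
R3 ← R3 − (40/17)·R2: [0, 0, 42/17, 50/17]
R4 ← R4 + (21/17)·R2: [0, 0, -147/17, -73/17]
R4 ← R4 + (7/2)·R3: [0, 0, 0, 6]
Echelon form has 4 nonzero rows, so rank(B) = 4.
The rank gives the maximum number of linearly independent rows: 4.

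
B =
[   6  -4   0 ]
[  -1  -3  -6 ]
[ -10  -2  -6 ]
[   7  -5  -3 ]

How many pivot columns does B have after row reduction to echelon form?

Row reduce to echelon form.
R2 ← R2 + (1/6)·R1: [0, -11/3, -6]
R3 ← R3 + (5/3)·R1: [0, -26/3, -6]
R4 ← R4 − (7/6)·R1: [0, -1/3, -3]
R3 ← R3 − (26/11)·R2: [0, 0, 90/11]
R4 ← R4 − (1/11)·R2: [0, 0, -27/11]
R4 ← R4 + (3/10)·R3: [0, 0, 0]
Echelon form has 3 nonzero rows, so rank(B) = 3.
Each nonzero row contributes one pivot column: 3 pivot columns.

3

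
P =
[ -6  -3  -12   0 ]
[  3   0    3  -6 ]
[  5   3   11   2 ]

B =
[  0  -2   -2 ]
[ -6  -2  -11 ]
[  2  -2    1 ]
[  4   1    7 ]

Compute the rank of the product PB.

First compute PB:
[[ -6,  42,  33],
 [-18, -18, -45],
 [ 12, -36, -18]]
Now row reduce the product.
R2 ← R2 − (3)·R1: [0, -144, -144]
R3 ← R3 + (2)·R1: [0, 48, 48]
R3 ← R3 + (1/3)·R2: [0, 0, 0]
2 nonzero rows, so rank(PB) = 2.

2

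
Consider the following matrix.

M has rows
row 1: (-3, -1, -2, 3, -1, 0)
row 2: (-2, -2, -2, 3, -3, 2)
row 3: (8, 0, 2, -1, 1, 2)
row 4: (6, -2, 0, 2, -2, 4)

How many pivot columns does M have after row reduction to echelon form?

3

Row reduce to echelon form.
R2 ← R2 − (2/3)·R1: [0, -4/3, -2/3, 1, -7/3, 2]
R3 ← R3 + (8/3)·R1: [0, -8/3, -10/3, 7, -5/3, 2]
R4 ← R4 + (2)·R1: [0, -4, -4, 8, -4, 4]
R3 ← R3 − (2)·R2: [0, 0, -2, 5, 3, -2]
R4 ← R4 − (3)·R2: [0, 0, -2, 5, 3, -2]
R4 ← R4 − R3: [0, 0, 0, 0, 0, 0]
Echelon form has 3 nonzero rows, so rank(M) = 3.
Each nonzero row contributes one pivot column: 3 pivot columns.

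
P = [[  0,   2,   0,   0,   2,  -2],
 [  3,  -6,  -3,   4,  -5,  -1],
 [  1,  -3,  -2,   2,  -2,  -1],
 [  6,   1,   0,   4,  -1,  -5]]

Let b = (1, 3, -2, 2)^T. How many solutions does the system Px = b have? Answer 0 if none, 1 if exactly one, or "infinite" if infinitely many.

Row reduce the augmented matrix [P | b].
Swap R1 ↔ R2
R3 ← R3 − (1/3)·R1: [0, -1, -1, 2/3, -1/3, -2/3, -3]
R4 ← R4 − (2)·R1: [0, 13, 6, -4, 9, -3, -4]
R3 ← R3 + (1/2)·R2: [0, 0, -1, 2/3, 2/3, -5/3, -5/2]
R4 ← R4 − (13/2)·R2: [0, 0, 6, -4, -4, 10, -21/2]
R4 ← R4 + (6)·R3: [0, 0, 0, 0, 0, 0, -51/2]
The echelon form has 4 nonzero rows; the last pivot sits in the augmented column, so rank(P) = 3 but rank([P|b]) = 4.
Since the ranks differ, the system is inconsistent.
It has no solutions.

0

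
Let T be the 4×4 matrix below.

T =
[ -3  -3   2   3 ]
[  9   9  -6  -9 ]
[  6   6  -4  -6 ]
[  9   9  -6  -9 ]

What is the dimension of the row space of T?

Row reduce to echelon form.
R2 ← R2 + (3)·R1: [0, 0, 0, 0]
R3 ← R3 + (2)·R1: [0, 0, 0, 0]
R4 ← R4 + (3)·R1: [0, 0, 0, 0]
Echelon form has 1 nonzero row, so rank(T) = 1.
The row space has dimension equal to the rank: 1.

1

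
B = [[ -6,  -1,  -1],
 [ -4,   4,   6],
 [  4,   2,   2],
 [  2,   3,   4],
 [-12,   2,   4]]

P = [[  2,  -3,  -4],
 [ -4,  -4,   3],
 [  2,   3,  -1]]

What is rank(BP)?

2

First compute BP:
[[-10,  19,  22],
 [-12,  14,  22],
 [  4, -14, -12],
 [  0,  -6,  -3],
 [-24,  40,  50]]
Now row reduce the product.
R2 ← R2 − (6/5)·R1: [0, -44/5, -22/5]
R3 ← R3 + (2/5)·R1: [0, -32/5, -16/5]
R5 ← R5 − (12/5)·R1: [0, -28/5, -14/5]
R3 ← R3 − (8/11)·R2: [0, 0, 0]
R4 ← R4 − (15/22)·R2: [0, 0, 0]
R5 ← R5 − (7/11)·R2: [0, 0, 0]
2 nonzero rows, so rank(BP) = 2.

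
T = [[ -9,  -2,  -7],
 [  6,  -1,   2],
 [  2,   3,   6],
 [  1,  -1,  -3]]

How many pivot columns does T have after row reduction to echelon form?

3

Row reduce to echelon form.
R2 ← R2 + (2/3)·R1: [0, -7/3, -8/3]
R3 ← R3 + (2/9)·R1: [0, 23/9, 40/9]
R4 ← R4 + (1/9)·R1: [0, -11/9, -34/9]
R3 ← R3 + (23/21)·R2: [0, 0, 32/21]
R4 ← R4 − (11/21)·R2: [0, 0, -50/21]
R4 ← R4 + (25/16)·R3: [0, 0, 0]
Echelon form has 3 nonzero rows, so rank(T) = 3.
Each nonzero row contributes one pivot column: 3 pivot columns.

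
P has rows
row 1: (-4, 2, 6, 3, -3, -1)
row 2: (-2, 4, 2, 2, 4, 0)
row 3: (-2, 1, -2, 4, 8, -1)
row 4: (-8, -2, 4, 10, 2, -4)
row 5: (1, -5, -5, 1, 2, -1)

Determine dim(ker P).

3

Row reduce to echelon form.
R2 ← R2 − (1/2)·R1: [0, 3, -1, 1/2, 11/2, 1/2]
R3 ← R3 − (1/2)·R1: [0, 0, -5, 5/2, 19/2, -1/2]
R4 ← R4 − (2)·R1: [0, -6, -8, 4, 8, -2]
R5 ← R5 + (1/4)·R1: [0, -9/2, -7/2, 7/4, 5/4, -5/4]
R4 ← R4 + (2)·R2: [0, 0, -10, 5, 19, -1]
R5 ← R5 + (3/2)·R2: [0, 0, -5, 5/2, 19/2, -1/2]
R4 ← R4 − (2)·R3: [0, 0, 0, 0, 0, 0]
R5 ← R5 − R3: [0, 0, 0, 0, 0, 0]
3 nonzero rows, so rank(P) = 3.
P has 6 columns; by rank–nullity, nullity = 6 − 3 = 3.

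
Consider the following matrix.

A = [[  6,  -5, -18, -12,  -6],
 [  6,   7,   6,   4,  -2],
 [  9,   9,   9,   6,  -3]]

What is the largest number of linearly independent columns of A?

Row reduce to echelon form.
R2 ← R2 − R1: [0, 12, 24, 16, 4]
R3 ← R3 − (3/2)·R1: [0, 33/2, 36, 24, 6]
R3 ← R3 − (11/8)·R2: [0, 0, 3, 2, 1/2]
Echelon form has 3 nonzero rows, so rank(A) = 3.
The rank gives the maximum number of linearly independent columns: 3.

3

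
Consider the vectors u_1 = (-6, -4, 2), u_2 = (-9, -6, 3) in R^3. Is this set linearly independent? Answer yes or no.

no

Form the matrix with these vectors as rows and row reduce.
R2 ← R2 − (3/2)·R1: [0, 0, 0]
1 nonzero row, so the 2 vectors span a space of dimension 1.
Since 1 < 2, the vectors are linearly dependent.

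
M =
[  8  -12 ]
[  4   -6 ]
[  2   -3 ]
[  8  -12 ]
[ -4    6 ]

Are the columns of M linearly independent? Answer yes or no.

no

Row reduce M to echelon form.
R2 ← R2 − (1/2)·R1: [0, 0]
R3 ← R3 − (1/4)·R1: [0, 0]
R4 ← R4 − R1: [0, 0]
R5 ← R5 + (1/2)·R1: [0, 0]
1 pivot among 2 columns.
Only 1 < 2 pivot columns, so the columns are linearly dependent.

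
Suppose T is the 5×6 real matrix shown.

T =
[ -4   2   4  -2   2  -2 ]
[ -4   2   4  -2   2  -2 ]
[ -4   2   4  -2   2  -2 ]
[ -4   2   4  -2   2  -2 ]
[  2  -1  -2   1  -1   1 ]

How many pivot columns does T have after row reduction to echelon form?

Row reduce to echelon form.
R2 ← R2 − R1: [0, 0, 0, 0, 0, 0]
R3 ← R3 − R1: [0, 0, 0, 0, 0, 0]
R4 ← R4 − R1: [0, 0, 0, 0, 0, 0]
R5 ← R5 + (1/2)·R1: [0, 0, 0, 0, 0, 0]
Echelon form has 1 nonzero row, so rank(T) = 1.
Each nonzero row contributes one pivot column: 1 pivot columns.

1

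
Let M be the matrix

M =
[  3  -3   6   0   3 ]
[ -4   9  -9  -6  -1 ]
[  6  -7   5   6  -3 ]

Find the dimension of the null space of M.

Row reduce to echelon form.
R2 ← R2 + (4/3)·R1: [0, 5, -1, -6, 3]
R3 ← R3 − (2)·R1: [0, -1, -7, 6, -9]
R3 ← R3 + (1/5)·R2: [0, 0, -36/5, 24/5, -42/5]
3 nonzero rows, so rank(M) = 3.
M has 5 columns; by rank–nullity, nullity = 5 − 3 = 2.

2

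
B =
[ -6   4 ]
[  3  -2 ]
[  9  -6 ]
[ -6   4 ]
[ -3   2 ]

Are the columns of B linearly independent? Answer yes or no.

Row reduce B to echelon form.
R2 ← R2 + (1/2)·R1: [0, 0]
R3 ← R3 + (3/2)·R1: [0, 0]
R4 ← R4 − R1: [0, 0]
R5 ← R5 − (1/2)·R1: [0, 0]
1 pivot among 2 columns.
Only 1 < 2 pivot columns, so the columns are linearly dependent.

no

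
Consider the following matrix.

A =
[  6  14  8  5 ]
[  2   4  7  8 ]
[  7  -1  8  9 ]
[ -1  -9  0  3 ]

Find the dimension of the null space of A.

Row reduce to echelon form.
R2 ← R2 − (1/3)·R1: [0, -2/3, 13/3, 19/3]
R3 ← R3 − (7/6)·R1: [0, -52/3, -4/3, 19/6]
R4 ← R4 + (1/6)·R1: [0, -20/3, 4/3, 23/6]
R3 ← R3 − (26)·R2: [0, 0, -114, -323/2]
R4 ← R4 − (10)·R2: [0, 0, -42, -119/2]
R4 ← R4 − (7/19)·R3: [0, 0, 0, 0]
3 nonzero rows, so rank(A) = 3.
A has 4 columns; by rank–nullity, nullity = 4 − 3 = 1.

1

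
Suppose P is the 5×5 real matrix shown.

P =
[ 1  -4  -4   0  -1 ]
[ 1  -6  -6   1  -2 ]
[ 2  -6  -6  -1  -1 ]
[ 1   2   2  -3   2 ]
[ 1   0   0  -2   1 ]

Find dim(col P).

Row reduce to echelon form.
R2 ← R2 − R1: [0, -2, -2, 1, -1]
R3 ← R3 − (2)·R1: [0, 2, 2, -1, 1]
R4 ← R4 − R1: [0, 6, 6, -3, 3]
R5 ← R5 − R1: [0, 4, 4, -2, 2]
R3 ← R3 + R2: [0, 0, 0, 0, 0]
R4 ← R4 + (3)·R2: [0, 0, 0, 0, 0]
R5 ← R5 + (2)·R2: [0, 0, 0, 0, 0]
Echelon form has 2 nonzero rows, so rank(P) = 2.
The column space has dimension equal to the rank: 2.

2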